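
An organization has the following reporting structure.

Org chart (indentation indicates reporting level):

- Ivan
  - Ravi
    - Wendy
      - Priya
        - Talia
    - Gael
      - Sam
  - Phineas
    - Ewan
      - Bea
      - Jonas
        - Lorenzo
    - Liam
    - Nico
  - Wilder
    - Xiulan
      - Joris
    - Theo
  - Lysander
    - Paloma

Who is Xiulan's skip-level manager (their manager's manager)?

Xiulan reports to Wilder, and Wilder reports to Ivan. So Xiulan's skip-level manager is Ivan.

Ivan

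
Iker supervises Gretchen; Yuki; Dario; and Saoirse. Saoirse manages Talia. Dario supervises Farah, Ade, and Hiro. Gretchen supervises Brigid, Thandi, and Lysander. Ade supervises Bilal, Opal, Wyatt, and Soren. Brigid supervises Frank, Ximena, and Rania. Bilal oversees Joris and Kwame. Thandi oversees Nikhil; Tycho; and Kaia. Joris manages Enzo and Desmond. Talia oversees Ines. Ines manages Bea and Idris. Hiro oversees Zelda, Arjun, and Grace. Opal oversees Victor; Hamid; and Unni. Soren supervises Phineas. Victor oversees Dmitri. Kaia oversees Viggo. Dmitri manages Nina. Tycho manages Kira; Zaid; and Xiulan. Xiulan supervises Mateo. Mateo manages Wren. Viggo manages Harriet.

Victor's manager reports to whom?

Ade

Victor reports to Opal, and Opal reports to Ade. So Victor's skip-level manager is Ade.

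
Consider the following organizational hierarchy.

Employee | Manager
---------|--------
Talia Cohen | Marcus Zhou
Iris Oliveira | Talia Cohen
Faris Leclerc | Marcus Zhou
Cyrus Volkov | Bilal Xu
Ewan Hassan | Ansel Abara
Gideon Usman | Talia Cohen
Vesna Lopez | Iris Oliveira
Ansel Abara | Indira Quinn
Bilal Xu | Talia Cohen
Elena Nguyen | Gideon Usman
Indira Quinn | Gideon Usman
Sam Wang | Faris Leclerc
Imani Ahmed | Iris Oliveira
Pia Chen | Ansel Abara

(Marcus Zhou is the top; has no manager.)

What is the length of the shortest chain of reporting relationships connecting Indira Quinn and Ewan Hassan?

Ewan Hassan is in Indira Quinn's organization: the chain from Ewan Hassan up to Indira Quinn is Ewan Hassan → Ansel Abara → Indira Quinn, which is 2 links.

2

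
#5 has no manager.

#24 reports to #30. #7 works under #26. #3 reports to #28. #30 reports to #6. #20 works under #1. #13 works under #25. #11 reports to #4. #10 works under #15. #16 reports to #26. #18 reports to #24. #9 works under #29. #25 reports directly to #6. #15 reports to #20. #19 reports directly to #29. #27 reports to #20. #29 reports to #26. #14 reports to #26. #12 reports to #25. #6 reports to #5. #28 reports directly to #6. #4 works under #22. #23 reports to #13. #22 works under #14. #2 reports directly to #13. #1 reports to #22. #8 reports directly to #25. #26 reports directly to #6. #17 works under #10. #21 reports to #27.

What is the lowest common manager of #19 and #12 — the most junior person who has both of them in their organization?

#6

#19's chain of managers is #29, #26, #6, #5. #12's chain of managers is #25, #6, #5. The first manager that appears in both chains is #6.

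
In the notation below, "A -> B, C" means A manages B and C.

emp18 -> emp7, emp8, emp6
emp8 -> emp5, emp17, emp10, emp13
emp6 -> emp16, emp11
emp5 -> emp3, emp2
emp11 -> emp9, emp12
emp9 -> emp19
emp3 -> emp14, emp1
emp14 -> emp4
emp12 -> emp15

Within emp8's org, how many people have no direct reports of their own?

The people in emp8's organization with no one reporting to them are emp13, emp10, emp17, emp2, emp1, emp4. That is 6.

6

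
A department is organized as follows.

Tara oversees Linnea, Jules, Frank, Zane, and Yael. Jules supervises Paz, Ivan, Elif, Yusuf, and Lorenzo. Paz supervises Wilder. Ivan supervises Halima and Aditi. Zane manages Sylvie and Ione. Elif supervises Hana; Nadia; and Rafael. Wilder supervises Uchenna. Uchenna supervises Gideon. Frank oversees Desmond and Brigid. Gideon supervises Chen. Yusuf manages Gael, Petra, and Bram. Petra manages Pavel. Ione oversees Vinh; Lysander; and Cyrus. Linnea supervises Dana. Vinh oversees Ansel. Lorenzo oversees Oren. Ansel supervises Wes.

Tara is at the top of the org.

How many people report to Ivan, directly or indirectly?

2

Ivan directly manages Halima, Aditi. Halima has no reports. Aditi has no reports. So Ivan's organization is 2 direct reports plus everyone under them: 1 + 1 = 2.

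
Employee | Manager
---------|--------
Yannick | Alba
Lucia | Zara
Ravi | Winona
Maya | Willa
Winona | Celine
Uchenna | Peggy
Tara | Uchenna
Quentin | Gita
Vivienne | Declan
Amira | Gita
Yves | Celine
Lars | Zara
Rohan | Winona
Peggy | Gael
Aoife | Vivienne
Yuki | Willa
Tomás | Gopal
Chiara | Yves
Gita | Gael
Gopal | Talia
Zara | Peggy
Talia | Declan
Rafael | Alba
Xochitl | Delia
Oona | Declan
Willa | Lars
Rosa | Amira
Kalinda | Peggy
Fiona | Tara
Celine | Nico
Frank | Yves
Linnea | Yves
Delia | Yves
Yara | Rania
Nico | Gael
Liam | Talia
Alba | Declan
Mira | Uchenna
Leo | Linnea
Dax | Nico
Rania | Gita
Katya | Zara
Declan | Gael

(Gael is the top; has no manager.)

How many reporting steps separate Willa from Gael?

Chain from Willa up to Gael: Willa → Lars → Zara → Peggy → Gael. That is 4 steps up, so Willa is 4 levels below Gael.

4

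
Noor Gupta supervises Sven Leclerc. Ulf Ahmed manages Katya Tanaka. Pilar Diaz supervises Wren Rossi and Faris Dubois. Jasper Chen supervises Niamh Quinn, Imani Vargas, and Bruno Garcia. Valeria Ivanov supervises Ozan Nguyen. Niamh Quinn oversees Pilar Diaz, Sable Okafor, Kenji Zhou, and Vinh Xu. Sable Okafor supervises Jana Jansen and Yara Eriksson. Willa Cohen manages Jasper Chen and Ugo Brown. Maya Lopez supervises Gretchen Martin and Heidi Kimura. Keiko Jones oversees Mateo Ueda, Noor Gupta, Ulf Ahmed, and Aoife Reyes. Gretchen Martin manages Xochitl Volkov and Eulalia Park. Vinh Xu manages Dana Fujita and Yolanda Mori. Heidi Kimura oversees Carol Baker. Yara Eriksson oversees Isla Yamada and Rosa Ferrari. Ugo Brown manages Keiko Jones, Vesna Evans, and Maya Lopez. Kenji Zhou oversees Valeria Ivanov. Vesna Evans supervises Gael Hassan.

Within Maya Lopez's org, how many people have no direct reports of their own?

3

The people in Maya Lopez's organization with no one reporting to them are Carol Baker, Xochitl Volkov, Eulalia Park. That is 3.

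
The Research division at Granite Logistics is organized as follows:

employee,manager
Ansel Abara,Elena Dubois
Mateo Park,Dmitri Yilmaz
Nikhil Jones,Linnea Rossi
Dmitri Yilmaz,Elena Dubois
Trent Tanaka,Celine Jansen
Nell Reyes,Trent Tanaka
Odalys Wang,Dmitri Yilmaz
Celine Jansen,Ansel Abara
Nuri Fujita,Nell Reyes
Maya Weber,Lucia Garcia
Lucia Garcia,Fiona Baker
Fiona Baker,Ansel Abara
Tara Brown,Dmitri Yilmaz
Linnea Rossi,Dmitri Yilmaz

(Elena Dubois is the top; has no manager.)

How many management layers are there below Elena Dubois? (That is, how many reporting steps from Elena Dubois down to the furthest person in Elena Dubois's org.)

5

The longest chain under Elena Dubois runs Elena Dubois → Ansel Abara → Celine Jansen → Trent Tanaka → Nell Reyes → Nuri Fujita, which is 5 levels below Elena Dubois.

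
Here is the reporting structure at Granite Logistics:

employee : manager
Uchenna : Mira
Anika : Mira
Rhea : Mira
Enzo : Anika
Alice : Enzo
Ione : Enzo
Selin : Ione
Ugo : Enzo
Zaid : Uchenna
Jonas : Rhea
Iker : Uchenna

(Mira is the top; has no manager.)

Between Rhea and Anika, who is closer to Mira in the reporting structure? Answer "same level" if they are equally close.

same level

Both Rhea and Anika are 1 level below Mira.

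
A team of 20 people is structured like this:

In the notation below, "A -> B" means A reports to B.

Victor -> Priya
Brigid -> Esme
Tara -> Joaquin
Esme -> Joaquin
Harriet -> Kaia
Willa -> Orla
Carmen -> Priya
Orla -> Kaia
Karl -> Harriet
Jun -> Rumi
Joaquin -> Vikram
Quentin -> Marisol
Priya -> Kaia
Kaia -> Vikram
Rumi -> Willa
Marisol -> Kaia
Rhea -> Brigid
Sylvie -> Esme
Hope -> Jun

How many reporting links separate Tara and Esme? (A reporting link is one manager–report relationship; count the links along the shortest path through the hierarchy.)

2

Tara is 1 level below Joaquin, and Esme is 1 level below Joaquin (their lowest common manager). The shortest path runs up from Tara to Joaquin and back down to Esme: 1 + 1 = 2 links.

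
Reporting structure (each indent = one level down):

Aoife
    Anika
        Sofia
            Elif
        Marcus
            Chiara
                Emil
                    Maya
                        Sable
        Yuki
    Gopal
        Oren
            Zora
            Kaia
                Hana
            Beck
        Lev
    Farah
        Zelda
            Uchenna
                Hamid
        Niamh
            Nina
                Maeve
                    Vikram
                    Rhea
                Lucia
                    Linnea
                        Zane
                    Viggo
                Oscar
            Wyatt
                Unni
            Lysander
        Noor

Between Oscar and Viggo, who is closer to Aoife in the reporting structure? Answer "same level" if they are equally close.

Oscar

Oscar is 4 levels below Aoife; Viggo is 5. Oscar is higher.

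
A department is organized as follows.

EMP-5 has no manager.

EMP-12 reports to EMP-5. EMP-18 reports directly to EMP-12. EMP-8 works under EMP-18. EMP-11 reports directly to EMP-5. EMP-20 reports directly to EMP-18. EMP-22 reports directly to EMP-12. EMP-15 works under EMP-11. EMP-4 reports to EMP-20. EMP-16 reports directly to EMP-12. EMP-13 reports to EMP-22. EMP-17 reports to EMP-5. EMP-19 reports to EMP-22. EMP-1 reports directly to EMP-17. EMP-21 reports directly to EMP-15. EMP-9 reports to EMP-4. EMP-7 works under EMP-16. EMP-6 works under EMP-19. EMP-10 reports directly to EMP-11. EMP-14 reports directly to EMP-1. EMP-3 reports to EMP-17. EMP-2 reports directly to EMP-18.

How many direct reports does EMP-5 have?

EMP-5 directly manages EMP-12, EMP-11, EMP-17. That is 3 direct reports.

3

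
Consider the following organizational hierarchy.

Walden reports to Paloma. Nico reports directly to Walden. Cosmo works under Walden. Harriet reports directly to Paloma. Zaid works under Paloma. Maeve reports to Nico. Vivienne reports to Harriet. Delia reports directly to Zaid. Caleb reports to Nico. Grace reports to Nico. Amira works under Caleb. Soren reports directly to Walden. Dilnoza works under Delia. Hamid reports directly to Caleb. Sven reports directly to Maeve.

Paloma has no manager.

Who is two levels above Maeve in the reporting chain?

Maeve reports to Nico, and Nico reports to Walden. So Maeve's skip-level manager is Walden.

Walden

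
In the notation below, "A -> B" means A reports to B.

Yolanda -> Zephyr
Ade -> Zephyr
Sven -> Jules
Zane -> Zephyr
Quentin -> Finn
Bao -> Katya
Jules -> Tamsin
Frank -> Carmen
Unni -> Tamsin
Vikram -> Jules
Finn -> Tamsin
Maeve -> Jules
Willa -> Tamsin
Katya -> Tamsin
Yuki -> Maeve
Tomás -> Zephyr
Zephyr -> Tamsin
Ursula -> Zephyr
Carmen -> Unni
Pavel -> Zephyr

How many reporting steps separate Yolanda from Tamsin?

2

Chain from Yolanda up to Tamsin: Yolanda → Zephyr → Tamsin. That is 2 steps up, so Yolanda is 2 levels below Tamsin.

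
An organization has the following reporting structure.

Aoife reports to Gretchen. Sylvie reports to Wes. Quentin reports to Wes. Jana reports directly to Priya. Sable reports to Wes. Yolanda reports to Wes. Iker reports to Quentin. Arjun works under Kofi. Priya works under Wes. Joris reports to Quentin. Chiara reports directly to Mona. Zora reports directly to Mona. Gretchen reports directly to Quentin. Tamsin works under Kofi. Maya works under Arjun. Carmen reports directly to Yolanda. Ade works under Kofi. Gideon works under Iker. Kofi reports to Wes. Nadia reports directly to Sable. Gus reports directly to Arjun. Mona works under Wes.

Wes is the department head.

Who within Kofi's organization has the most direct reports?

Direct-report counts within Kofi's organization: Kofi has 3; Arjun has 2. The largest is 3, held by Kofi.

Kofi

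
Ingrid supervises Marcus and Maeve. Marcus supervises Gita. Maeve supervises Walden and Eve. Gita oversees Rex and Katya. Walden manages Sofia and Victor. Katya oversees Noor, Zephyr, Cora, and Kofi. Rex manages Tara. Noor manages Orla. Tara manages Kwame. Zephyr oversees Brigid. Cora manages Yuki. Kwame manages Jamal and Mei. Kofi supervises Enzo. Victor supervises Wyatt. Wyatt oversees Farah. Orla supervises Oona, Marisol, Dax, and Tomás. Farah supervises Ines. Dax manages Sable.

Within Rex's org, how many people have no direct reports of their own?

2

The people in Rex's organization with no one reporting to them are Mei, Jamal. That is 2.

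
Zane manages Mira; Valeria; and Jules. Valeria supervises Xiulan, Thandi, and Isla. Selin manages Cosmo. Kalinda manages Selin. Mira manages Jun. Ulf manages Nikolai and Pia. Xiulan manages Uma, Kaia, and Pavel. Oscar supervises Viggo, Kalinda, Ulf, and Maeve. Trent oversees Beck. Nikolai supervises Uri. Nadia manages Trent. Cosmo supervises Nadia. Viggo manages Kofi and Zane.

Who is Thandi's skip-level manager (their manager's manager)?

Thandi reports to Valeria, and Valeria reports to Zane. So Thandi's skip-level manager is Zane.

Zane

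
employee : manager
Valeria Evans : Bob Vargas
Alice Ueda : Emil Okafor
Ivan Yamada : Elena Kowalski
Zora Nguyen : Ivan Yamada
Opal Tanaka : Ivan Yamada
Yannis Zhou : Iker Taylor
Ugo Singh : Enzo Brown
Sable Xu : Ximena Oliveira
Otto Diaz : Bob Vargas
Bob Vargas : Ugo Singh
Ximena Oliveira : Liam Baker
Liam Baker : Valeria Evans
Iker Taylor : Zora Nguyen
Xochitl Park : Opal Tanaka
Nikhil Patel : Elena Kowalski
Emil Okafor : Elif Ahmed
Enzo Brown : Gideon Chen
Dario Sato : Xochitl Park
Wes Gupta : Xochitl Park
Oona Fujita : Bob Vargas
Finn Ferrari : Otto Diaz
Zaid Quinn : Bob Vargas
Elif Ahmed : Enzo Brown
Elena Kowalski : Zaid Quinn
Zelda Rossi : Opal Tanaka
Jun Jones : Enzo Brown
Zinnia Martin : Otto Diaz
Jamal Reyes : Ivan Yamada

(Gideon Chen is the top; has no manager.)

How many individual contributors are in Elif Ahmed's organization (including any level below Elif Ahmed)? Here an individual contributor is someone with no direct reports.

1

The only person in Elif Ahmed's organization with no one reporting to them is Alice Ueda. That is 1.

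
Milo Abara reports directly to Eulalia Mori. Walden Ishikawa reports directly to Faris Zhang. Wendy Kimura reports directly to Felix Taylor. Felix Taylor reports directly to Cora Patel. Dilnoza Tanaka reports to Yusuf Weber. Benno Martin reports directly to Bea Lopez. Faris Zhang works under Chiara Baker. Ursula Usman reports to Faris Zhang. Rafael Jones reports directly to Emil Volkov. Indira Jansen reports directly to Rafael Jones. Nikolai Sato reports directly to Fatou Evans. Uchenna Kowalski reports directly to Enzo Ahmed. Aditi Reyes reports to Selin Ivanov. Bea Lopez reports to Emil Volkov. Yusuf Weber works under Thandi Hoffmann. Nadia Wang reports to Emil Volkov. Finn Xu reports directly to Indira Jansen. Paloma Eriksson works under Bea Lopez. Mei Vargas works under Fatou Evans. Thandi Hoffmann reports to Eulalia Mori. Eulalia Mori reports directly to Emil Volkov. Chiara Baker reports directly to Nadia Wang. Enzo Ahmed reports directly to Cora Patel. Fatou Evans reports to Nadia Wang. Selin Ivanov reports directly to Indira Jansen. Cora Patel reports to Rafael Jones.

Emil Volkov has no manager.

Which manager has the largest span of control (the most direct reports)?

Emil Volkov

Direct-report counts: Emil Volkov has 4; Bea Lopez has 2; Eulalia Mori has 2; Thandi Hoffmann has 1; Yusuf Weber has 1; Rafael Jones has 2; Cora Patel has 2; Enzo Ahmed has 1; Felix Taylor has 1; Indira Jansen has 2; Selin Ivanov has 1; Nadia Wang has 2; Fatou Evans has 2; Chiara Baker has 1; Faris Zhang has 2. The largest is 4, held by Emil Volkov.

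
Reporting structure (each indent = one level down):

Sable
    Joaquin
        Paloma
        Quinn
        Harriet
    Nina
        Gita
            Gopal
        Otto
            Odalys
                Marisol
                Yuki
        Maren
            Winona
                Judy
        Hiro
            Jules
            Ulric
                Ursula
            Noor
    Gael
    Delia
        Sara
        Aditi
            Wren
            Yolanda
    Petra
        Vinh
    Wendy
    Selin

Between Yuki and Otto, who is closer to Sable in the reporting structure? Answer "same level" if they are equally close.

Otto

Yuki is 4 levels below Sable; Otto is 2. Otto is higher.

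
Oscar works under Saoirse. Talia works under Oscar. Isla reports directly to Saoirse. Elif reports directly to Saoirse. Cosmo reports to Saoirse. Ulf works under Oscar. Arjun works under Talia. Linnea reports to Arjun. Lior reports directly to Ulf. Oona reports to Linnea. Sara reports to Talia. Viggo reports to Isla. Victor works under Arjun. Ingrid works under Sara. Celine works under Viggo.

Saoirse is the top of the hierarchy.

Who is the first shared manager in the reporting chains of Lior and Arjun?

Oscar

Lior's chain of managers is Ulf, Oscar, Saoirse. Arjun's chain of managers is Talia, Oscar, Saoirse. The first manager that appears in both chains is Oscar.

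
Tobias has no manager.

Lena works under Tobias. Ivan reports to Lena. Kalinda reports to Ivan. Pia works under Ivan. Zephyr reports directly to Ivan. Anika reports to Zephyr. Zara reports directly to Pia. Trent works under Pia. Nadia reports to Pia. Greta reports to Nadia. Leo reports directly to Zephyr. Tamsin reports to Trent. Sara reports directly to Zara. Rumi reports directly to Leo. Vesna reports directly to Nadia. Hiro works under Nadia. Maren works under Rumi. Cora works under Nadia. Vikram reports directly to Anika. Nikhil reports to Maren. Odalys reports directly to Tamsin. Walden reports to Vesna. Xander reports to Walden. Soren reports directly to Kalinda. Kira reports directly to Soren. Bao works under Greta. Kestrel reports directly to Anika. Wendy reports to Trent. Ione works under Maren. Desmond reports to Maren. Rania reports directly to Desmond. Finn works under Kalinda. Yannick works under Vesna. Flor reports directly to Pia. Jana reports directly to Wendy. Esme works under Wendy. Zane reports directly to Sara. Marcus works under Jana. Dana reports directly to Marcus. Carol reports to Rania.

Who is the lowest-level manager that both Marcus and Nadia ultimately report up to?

Pia

Marcus's chain of managers is Jana, Wendy, Trent, Pia, Ivan, Lena, Tobias. Nadia's chain of managers is Pia, Ivan, Lena, Tobias. The first manager that appears in both chains is Pia.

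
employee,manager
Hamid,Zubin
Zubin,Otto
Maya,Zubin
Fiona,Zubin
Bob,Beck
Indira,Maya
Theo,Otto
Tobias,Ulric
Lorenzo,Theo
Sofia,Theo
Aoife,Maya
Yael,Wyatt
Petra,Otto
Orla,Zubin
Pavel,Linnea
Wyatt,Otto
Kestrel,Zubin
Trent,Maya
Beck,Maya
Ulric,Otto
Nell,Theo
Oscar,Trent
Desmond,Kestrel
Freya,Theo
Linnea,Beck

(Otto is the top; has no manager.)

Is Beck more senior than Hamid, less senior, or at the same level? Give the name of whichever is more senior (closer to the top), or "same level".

Hamid

Beck is 3 levels below Otto; Hamid is 2. Hamid is higher.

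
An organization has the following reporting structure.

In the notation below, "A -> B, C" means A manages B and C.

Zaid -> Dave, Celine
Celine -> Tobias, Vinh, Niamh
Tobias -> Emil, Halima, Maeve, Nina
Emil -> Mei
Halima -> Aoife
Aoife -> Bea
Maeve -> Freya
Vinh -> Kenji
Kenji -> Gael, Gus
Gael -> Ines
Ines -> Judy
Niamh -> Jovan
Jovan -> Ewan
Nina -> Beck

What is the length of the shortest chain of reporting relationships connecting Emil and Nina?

2

Emil is 1 level below Tobias, and Nina is 1 level below Tobias (their lowest common manager). The shortest path runs up from Emil to Tobias and back down to Nina: 1 + 1 = 2 links.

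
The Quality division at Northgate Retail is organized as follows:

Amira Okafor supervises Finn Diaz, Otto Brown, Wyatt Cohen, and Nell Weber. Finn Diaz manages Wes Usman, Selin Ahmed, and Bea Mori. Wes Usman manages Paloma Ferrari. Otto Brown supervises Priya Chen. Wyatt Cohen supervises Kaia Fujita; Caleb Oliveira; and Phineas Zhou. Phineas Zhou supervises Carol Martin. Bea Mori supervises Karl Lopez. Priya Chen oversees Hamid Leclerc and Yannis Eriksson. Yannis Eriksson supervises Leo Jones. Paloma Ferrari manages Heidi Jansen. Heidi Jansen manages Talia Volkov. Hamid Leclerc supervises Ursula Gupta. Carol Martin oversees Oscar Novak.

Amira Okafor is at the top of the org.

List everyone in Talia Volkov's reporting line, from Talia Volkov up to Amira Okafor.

Talia Volkov reports to Heidi Jansen. Heidi Jansen reports to Paloma Ferrari. Paloma Ferrari reports to Wes Usman. Wes Usman reports to Finn Diaz. Finn Diaz reports to Amira Okafor. Amira Okafor is at the top.

Talia Volkov -> Heidi Jansen -> Paloma Ferrari -> Wes Usman -> Finn Diaz -> Amira Okafor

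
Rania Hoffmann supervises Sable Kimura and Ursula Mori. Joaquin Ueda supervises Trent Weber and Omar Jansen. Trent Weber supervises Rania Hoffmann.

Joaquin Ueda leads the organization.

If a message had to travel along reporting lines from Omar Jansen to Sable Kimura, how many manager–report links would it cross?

Omar Jansen is 1 level below Joaquin Ueda, and Sable Kimura is 3 levels below Joaquin Ueda (their lowest common manager). The shortest path runs up from Omar Jansen to Joaquin Ueda and back down to Sable Kimura: 1 + 3 = 4 links.

4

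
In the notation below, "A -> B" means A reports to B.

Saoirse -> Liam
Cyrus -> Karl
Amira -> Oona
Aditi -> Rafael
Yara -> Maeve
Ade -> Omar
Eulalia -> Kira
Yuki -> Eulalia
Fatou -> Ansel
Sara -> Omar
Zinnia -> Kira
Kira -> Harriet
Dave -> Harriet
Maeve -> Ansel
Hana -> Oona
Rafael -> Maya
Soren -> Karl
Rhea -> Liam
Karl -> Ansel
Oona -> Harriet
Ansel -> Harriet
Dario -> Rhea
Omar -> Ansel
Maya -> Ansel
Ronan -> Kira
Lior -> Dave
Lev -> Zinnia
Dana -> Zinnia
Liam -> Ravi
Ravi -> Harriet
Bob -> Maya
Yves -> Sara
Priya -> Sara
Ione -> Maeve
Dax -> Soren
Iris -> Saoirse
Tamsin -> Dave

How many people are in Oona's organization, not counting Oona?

2

Oona directly manages Hana, Amira. Hana has no reports. Amira has no reports. So Oona's organization is 2 direct reports plus everyone under them: 1 + 1 = 2.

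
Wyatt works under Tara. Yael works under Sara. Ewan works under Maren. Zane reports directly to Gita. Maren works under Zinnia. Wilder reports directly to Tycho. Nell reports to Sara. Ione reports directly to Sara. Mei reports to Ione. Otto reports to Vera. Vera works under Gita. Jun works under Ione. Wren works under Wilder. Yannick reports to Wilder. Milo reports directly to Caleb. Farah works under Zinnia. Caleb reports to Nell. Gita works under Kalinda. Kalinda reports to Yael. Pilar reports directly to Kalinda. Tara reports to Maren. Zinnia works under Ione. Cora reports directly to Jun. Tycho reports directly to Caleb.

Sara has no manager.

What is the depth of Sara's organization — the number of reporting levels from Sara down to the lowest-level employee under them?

The longest chain under Sara runs Sara → Ione → Zinnia → Maren → Tara → Wyatt, which is 5 levels below Sara.

5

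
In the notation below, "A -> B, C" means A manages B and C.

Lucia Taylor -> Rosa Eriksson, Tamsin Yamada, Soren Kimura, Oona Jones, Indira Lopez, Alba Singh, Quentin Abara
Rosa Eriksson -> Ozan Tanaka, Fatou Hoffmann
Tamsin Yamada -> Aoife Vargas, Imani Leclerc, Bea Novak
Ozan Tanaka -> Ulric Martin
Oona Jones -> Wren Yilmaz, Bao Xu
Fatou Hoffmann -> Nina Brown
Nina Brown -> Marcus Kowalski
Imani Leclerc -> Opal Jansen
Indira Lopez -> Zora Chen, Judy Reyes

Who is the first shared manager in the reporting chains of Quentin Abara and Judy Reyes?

Quentin Abara's chain of managers is Lucia Taylor. Judy Reyes's chain of managers is Indira Lopez, Lucia Taylor. The first manager that appears in both chains is Lucia Taylor.

Lucia Taylor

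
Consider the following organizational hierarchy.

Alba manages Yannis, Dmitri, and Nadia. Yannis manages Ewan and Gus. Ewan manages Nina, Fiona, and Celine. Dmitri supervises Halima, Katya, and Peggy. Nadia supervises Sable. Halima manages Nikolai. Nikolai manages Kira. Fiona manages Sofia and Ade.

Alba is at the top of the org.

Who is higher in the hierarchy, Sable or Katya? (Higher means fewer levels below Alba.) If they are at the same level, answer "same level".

same level

Both Sable and Katya are 2 levels below Alba.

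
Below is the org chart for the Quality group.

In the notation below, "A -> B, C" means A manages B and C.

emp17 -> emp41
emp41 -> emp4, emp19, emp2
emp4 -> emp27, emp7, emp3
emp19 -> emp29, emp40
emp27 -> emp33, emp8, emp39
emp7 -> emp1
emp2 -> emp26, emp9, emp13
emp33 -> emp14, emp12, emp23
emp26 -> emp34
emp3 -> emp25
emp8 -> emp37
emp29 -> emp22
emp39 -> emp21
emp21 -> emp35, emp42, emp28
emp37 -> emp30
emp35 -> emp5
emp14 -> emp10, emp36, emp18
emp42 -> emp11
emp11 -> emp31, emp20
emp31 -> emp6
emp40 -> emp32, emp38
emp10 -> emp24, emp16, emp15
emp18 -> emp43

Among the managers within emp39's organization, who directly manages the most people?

emp21

Direct-report counts within emp39's organization: emp39 has 1; emp21 has 3; emp42 has 1; emp11 has 2; emp31 has 1; emp35 has 1. The largest is 3, held by emp21.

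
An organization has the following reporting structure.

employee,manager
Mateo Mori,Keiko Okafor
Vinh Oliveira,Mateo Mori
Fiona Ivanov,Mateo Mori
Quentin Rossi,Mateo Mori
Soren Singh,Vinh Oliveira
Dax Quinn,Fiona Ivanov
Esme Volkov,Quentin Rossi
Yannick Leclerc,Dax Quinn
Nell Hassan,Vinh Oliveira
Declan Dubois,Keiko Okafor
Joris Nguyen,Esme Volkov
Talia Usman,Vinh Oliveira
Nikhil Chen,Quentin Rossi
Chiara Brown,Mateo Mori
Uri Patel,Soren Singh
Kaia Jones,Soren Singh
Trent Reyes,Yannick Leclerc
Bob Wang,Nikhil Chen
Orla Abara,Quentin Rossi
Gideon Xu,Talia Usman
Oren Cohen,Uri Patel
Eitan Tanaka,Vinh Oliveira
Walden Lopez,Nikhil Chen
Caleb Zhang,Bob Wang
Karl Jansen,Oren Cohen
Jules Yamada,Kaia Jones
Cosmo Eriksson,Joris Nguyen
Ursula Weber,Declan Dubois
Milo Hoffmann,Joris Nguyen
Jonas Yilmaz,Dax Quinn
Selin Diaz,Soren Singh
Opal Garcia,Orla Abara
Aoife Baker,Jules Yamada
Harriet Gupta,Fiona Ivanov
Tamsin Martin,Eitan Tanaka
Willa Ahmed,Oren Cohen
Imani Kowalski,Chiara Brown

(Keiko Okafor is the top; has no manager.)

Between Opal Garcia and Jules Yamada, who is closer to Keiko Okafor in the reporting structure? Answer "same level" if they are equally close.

Opal Garcia

Opal Garcia is 4 levels below Keiko Okafor; Jules Yamada is 5. Opal Garcia is higher.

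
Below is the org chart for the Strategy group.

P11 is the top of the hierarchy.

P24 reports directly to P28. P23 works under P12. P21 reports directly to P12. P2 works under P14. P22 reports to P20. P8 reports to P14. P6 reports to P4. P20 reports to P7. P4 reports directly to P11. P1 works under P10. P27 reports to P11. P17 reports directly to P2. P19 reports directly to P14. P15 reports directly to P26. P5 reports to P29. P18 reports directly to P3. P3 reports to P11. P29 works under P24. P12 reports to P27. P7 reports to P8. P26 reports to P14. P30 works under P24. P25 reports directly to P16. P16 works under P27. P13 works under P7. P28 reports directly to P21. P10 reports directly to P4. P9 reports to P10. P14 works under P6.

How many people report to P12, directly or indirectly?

P12 directly manages P23, P21. P23 has no reports. Under P21: P28, P24, P29, P5, P30 (5). So P12's organization is 2 direct reports plus everyone under them: 1 + 6 = 7.

7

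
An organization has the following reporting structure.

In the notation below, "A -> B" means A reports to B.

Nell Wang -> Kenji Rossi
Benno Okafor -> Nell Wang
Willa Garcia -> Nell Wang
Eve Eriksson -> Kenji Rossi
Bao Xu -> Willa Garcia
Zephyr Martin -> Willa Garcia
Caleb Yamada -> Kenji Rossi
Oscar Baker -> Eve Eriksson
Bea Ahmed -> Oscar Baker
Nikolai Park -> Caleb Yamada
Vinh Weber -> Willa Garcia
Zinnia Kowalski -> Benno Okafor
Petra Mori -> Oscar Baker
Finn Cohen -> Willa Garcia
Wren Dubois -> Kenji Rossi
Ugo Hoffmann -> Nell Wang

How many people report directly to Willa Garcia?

Willa Garcia directly manages Bao Xu, Zephyr Martin, Vinh Weber, Finn Cohen. That is 4 direct reports.

4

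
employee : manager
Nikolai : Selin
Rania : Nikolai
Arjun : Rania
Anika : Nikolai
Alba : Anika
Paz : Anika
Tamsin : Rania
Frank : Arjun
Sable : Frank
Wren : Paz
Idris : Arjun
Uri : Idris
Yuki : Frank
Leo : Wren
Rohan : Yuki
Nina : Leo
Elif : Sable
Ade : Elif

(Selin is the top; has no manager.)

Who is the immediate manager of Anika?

Nikolai

Anika reports directly to Nikolai.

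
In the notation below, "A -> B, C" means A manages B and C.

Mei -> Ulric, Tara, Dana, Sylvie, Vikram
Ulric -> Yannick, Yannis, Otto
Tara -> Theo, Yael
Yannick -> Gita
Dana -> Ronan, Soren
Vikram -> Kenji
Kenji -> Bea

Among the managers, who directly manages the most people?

Direct-report counts: Mei has 5; Vikram has 1; Kenji has 1; Dana has 2; Tara has 2; Ulric has 3; Yannick has 1. The largest is 5, held by Mei.

Mei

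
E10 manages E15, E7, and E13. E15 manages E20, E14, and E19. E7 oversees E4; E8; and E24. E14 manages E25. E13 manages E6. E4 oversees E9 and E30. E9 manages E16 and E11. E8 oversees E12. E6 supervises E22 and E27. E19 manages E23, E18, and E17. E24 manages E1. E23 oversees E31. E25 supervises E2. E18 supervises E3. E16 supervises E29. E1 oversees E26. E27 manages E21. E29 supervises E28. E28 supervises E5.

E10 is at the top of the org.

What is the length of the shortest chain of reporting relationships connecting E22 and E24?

E22 is 3 levels below E10, and E24 is 2 levels below E10 (their lowest common manager). The shortest path runs up from E22 to E10 and back down to E24: 3 + 2 = 5 links.

5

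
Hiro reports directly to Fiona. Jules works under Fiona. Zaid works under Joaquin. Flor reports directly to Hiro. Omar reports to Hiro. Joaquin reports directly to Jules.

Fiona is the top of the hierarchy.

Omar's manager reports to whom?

Fiona

Omar reports to Hiro, and Hiro reports to Fiona. So Omar's skip-level manager is Fiona.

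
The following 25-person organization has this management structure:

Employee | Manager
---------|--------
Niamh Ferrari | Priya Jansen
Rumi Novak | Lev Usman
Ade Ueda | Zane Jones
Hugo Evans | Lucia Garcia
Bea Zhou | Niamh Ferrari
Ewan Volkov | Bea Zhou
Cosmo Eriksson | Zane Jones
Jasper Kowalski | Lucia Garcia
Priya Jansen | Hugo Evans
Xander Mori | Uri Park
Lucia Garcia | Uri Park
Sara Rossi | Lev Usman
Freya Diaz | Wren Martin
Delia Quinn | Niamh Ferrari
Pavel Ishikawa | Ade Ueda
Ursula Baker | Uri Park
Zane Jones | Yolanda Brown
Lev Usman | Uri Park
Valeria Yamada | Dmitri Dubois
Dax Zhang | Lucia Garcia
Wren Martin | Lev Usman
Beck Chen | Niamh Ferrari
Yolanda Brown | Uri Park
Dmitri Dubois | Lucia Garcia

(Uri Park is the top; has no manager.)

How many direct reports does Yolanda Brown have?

Yolanda Brown directly manages Zane Jones. That is 1 direct report.

1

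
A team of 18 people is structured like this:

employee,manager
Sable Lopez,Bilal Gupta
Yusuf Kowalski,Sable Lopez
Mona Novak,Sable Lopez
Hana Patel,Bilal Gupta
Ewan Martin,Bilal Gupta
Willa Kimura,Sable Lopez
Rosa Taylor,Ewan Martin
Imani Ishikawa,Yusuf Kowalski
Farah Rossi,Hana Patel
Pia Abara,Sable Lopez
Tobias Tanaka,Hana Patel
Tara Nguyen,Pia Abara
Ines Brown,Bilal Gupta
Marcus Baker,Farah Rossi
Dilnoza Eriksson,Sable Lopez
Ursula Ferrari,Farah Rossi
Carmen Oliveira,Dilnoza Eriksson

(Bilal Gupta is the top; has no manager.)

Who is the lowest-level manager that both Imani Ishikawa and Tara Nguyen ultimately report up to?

Sable Lopez

Imani Ishikawa's chain of managers is Yusuf Kowalski, Sable Lopez, Bilal Gupta. Tara Nguyen's chain of managers is Pia Abara, Sable Lopez, Bilal Gupta. The first manager that appears in both chains is Sable Lopez.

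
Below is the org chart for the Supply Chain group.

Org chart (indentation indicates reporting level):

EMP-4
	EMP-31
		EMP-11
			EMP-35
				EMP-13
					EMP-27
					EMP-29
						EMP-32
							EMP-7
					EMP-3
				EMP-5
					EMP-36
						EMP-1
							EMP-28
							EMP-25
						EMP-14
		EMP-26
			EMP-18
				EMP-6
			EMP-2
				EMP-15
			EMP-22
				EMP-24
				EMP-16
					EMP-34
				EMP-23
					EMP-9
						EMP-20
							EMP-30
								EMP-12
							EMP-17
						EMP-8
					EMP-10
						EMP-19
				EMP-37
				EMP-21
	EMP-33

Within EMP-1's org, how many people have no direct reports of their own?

The people in EMP-1's organization with no one reporting to them are EMP-25, EMP-28. That is 2.

2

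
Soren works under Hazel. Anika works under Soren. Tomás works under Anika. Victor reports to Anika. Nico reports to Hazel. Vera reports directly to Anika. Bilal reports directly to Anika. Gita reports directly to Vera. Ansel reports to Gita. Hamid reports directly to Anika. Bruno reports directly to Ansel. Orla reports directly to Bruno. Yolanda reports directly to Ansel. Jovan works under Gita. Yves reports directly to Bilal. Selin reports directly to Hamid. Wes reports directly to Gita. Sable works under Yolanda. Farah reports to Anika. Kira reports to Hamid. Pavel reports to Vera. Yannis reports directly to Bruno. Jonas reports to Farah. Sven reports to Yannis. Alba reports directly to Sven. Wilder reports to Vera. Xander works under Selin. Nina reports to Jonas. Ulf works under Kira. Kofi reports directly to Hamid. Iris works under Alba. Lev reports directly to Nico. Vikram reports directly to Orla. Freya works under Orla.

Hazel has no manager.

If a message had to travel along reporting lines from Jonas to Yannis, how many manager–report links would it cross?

7

Jonas is 2 levels below Anika, and Yannis is 5 levels below Anika (their lowest common manager). The shortest path runs up from Jonas to Anika and back down to Yannis: 2 + 5 = 7 links.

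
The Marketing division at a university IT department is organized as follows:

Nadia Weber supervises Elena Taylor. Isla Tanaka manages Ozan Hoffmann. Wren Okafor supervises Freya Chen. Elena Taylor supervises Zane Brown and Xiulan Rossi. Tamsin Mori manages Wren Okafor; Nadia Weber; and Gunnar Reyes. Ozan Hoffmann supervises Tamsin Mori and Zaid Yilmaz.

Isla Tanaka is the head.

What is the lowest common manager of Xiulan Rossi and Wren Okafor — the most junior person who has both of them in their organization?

Tamsin Mori

Xiulan Rossi's chain of managers is Elena Taylor, Nadia Weber, Tamsin Mori, Ozan Hoffmann, Isla Tanaka. Wren Okafor's chain of managers is Tamsin Mori, Ozan Hoffmann, Isla Tanaka. The first manager that appears in both chains is Tamsin Mori.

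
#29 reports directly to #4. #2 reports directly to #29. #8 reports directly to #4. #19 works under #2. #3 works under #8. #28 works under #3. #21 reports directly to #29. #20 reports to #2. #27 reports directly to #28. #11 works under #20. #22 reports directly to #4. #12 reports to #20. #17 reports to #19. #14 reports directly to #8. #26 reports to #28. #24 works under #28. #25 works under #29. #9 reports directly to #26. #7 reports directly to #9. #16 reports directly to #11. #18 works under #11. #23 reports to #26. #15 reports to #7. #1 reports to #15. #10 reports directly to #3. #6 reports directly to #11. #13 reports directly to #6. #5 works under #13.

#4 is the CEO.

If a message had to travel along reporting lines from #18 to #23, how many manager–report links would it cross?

10

#18 is 5 levels below #4, and #23 is 5 levels below #4 (their lowest common manager). The shortest path runs up from #18 to #4 and back down to #23: 5 + 5 = 10 links.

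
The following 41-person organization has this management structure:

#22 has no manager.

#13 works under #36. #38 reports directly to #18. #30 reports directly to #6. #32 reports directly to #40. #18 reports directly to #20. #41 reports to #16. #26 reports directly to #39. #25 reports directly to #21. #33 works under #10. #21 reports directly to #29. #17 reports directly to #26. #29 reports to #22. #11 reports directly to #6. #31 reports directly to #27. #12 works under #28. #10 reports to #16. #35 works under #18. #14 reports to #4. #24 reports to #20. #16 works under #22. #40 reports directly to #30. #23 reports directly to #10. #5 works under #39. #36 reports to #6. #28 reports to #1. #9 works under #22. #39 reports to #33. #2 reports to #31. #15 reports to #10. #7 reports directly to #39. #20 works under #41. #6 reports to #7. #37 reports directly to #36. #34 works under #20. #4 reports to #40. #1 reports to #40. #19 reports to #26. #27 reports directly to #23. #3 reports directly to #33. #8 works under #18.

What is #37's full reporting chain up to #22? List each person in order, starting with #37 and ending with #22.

#37 reports to #36. #36 reports to #6. #6 reports to #7. #7 reports to #39. #39 reports to #33. #33 reports to #10. #10 reports to #16. #16 reports to #22. #22 is at the top.

#37 -> #36 -> #6 -> #7 -> #39 -> #33 -> #10 -> #16 -> #22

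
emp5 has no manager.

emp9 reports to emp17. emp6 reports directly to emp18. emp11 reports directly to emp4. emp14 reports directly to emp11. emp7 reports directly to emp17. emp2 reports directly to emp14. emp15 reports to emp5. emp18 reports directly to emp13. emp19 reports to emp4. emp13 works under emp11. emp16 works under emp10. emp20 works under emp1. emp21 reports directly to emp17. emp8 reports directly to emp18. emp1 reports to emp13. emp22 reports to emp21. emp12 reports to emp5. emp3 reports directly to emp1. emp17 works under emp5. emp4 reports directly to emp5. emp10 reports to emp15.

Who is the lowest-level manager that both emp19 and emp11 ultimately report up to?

emp4

emp19's chain of managers is emp4, emp5. emp11's chain of managers is emp4, emp5. The first manager that appears in both chains is emp4.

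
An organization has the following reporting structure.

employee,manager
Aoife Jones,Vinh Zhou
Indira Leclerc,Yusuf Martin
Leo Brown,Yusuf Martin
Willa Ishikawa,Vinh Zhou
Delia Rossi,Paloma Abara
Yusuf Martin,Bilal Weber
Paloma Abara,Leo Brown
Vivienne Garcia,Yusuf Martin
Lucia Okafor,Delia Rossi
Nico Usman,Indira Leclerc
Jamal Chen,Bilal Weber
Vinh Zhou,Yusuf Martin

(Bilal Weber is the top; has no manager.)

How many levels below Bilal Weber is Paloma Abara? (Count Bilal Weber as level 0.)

3

Chain from Paloma Abara up to Bilal Weber: Paloma Abara → Leo Brown → Yusuf Martin → Bilal Weber. That is 3 steps up, so Paloma Abara is 3 levels below Bilal Weber.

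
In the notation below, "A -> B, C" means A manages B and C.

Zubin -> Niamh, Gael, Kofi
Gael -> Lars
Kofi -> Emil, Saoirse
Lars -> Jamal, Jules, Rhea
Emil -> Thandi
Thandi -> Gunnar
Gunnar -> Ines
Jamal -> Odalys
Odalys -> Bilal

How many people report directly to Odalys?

Odalys directly manages Bilal. That is 1 direct report.

1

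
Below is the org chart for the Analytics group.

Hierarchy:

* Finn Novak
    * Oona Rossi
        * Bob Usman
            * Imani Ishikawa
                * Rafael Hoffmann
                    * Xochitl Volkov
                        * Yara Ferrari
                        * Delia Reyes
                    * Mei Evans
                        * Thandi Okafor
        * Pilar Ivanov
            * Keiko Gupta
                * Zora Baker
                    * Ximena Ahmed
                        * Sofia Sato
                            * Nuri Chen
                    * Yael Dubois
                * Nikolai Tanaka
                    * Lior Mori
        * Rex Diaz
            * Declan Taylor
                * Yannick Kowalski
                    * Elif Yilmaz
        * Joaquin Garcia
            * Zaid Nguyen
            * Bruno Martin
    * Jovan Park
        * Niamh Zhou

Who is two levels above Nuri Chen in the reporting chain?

Ximena Ahmed

Nuri Chen reports to Sofia Sato, and Sofia Sato reports to Ximena Ahmed. So Nuri Chen's skip-level manager is Ximena Ahmed.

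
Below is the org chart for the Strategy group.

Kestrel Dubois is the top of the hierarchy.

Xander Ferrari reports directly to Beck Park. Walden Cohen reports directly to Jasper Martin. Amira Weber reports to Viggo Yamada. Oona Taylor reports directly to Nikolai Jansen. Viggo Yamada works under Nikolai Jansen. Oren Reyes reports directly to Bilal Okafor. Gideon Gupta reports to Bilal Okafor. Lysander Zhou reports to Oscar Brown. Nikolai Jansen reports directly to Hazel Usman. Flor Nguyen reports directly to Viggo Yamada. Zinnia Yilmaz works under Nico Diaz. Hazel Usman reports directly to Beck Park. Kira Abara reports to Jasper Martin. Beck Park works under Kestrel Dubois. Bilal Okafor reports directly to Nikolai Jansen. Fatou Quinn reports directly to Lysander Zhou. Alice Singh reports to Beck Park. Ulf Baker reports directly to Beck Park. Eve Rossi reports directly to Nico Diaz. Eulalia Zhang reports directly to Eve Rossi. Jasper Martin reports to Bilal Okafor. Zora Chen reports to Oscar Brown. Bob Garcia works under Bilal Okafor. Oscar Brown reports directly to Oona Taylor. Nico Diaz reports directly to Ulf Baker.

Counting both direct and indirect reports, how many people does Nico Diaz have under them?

3

Nico Diaz directly manages Eve Rossi, Zinnia Yilmaz. Under Eve Rossi: Eulalia Zhang (1). Zinnia Yilmaz has no reports. So Nico Diaz's organization is 2 direct reports plus everyone under them: 2 + 1 = 3.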